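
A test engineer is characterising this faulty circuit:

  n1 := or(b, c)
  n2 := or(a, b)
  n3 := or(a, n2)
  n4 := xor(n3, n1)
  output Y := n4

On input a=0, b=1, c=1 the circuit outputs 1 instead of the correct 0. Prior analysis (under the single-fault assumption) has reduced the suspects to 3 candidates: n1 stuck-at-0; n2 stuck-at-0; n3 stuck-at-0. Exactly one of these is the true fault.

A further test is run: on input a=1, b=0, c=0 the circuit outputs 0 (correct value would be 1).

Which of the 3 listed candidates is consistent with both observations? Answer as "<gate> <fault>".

n3 stuck-at-0

Evaluate each candidate on input a=1, b=0, c=0:
  n1 stuck-at-0: n1=0 [stuck-at-0], n2=1, n3=1, n4=1 → 1 — eliminated
  n2 stuck-at-0: n1=0, n2=0 [stuck-at-0], n3=1, n4=1 → 1 — eliminated
  n3 stuck-at-0: n1=0, n2=1, n3=0 [stuck-at-0], n4=0 → 0 — matches
Only n3 stuck-at-0 reproduces the observed 0.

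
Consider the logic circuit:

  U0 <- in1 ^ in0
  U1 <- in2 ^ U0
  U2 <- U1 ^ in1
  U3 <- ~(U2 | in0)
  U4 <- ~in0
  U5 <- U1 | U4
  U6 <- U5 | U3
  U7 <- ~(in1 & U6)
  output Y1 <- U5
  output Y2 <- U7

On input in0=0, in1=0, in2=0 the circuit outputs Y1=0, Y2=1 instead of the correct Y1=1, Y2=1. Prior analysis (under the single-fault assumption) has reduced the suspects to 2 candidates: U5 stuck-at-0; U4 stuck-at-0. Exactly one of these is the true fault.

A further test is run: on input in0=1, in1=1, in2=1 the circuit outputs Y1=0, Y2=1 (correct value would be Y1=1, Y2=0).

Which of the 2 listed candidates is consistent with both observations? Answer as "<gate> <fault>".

Evaluate each candidate on input in0=1, in1=1, in2=1:
  U5 stuck-at-0: U0=0, U1=1, U2=0, U3=0, U4=0, U5=0 [stuck-at-0], U6=0, U7=1 → Y1=0, Y2=1 — matches
  U4 stuck-at-0: U0=0, U1=1, U2=0, U3=0, U4=0 [stuck-at-0], U5=1, U6=1, U7=0 → Y1=1, Y2=0 — eliminated
Only U5 stuck-at-0 reproduces the observed Y1=0, Y2=1.

U5 stuck-at-0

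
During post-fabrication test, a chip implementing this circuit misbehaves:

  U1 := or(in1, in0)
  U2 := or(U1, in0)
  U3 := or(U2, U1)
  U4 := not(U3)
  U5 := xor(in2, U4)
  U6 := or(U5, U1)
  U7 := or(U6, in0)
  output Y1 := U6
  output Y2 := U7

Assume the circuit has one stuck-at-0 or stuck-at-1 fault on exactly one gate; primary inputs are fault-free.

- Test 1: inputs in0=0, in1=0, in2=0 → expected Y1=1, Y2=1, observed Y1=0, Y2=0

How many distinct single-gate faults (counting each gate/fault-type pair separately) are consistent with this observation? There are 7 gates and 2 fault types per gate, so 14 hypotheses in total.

5

Fault-free: U1=0, U2=0, U3=0, U4=1, U5=1, U6=1, U7=1 → Y1=1, Y2=1. Observed Y1=0, Y2=0.
  U1 stuck-at-0: output Y1=1, Y2=1 ✗
  U1 stuck-at-1: output Y1=1, Y2=1 ✗
  U2 stuck-at-0: output Y1=1, Y2=1 ✗
  U2 stuck-at-1: output Y1=0, Y2=0 ✓
  U3 stuck-at-0: output Y1=1, Y2=1 ✗
  U3 stuck-at-1: output Y1=0, Y2=0 ✓
  U4 stuck-at-0: output Y1=0, Y2=0 ✓
  U4 stuck-at-1: output Y1=1, Y2=1 ✗
  U5 stuck-at-0: output Y1=0, Y2=0 ✓
  U5 stuck-at-1: output Y1=1, Y2=1 ✗
  U6 stuck-at-0: output Y1=0, Y2=0 ✓
  U6 stuck-at-1: output Y1=1, Y2=1 ✗
  U7 stuck-at-0: output Y1=1, Y2=0 ✗
  U7 stuck-at-1: output Y1=1, Y2=1 ✗
Consistent faults: {U2 stuck-at-1, U3 stuck-at-1, U4 stuck-at-0, U5 stuck-at-0, U6 stuck-at-0} — 5 in all.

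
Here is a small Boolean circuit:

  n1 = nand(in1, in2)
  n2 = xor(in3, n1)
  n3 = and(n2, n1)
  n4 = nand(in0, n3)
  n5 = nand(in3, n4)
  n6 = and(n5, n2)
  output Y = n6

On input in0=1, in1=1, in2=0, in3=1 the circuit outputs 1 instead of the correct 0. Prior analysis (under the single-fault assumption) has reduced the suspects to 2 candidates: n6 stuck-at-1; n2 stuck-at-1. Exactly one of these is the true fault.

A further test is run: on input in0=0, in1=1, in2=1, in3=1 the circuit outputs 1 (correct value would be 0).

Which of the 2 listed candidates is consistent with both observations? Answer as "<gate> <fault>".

n6 stuck-at-1

Evaluate each candidate on input in0=0, in1=1, in2=1, in3=1:
  n6 stuck-at-1: n1=0, n2=1, n3=0, n4=1, n5=0, n6=1 [stuck-at-1] → 1 — matches
  n2 stuck-at-1: n1=0, n2=1 [stuck-at-1], n3=0, n4=1, n5=0, n6=0 → 0 — eliminated
Only n6 stuck-at-1 reproduces the observed 1.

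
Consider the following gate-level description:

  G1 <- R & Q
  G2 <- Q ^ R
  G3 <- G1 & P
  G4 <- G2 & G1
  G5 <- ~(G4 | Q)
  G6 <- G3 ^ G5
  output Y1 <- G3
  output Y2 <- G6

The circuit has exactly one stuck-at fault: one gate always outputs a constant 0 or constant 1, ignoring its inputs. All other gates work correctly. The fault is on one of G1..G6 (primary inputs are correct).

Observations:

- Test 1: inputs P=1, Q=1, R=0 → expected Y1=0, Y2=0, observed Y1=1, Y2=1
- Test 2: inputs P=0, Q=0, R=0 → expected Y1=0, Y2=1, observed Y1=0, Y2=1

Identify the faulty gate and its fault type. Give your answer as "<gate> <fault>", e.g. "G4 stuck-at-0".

G1 stuck-at-1

Fault-free values for test 1 (P=1, Q=1, R=0): G1=0, G2=1, G3=0, G4=0, G5=0, G6=0, giving Y1=0, Y2=0. Observed Y1=1, Y2=1.
Test 1: faults giving observed Y1=1, Y2=1 are {G1 stuck-at-1, G3 stuck-at-1}.
Test 2 (P=0, Q=0, R=0): fault-free G1=0, G2=0, G3=0, G4=0, G5=1, G6=1 → Y1=0, Y2=1; observed Y1=0, Y2=1. Eliminates G3 stuck-at-1.
Only G1 stuck-at-1 is consistent with every test.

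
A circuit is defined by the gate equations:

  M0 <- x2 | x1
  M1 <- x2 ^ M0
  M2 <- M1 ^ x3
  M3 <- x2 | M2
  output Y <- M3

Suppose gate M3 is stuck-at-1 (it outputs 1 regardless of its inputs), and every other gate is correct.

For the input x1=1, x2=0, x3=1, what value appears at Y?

1

Propagate with M3 forced: M0=1, M1=1, M2=0, M3=1 [stuck-at-1].
So Y = 1. (Without the fault it would be 0.)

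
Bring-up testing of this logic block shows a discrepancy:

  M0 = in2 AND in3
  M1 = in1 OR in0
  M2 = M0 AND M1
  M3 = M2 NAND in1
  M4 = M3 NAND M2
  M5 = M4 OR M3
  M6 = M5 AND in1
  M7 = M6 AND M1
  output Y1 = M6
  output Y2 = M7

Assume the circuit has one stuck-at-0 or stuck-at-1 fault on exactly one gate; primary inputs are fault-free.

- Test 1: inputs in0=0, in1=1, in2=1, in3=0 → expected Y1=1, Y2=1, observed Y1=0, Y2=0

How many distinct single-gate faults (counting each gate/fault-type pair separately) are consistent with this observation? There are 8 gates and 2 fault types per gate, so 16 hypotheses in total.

Fault-free: M0=0, M1=1, M2=0, M3=1, M4=1, M5=1, M6=1, M7=1 → Y1=1, Y2=1. Observed Y1=0, Y2=0.
  M0: none of the 2 fault types match ✗
  M1: none of the 2 fault types match ✗
  M2: none of the 2 fault types match ✗
  M3: none of the 2 fault types match ✗
  M4: none of the 2 fault types match ✗
  M5: stuck-at-0 ✓; others ✗
  M6: stuck-at-0 ✓; others ✗
  M7: none of the 2 fault types match ✗
Consistent faults: {M5 stuck-at-0, M6 stuck-at-0} — 2 in all.

2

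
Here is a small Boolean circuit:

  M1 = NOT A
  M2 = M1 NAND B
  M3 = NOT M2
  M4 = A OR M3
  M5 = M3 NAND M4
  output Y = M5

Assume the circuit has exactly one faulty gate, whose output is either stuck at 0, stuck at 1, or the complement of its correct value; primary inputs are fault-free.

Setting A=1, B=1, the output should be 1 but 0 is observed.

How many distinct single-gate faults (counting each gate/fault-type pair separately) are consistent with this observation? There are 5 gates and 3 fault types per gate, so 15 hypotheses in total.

8

Fault-free: M1=0, M2=1, M3=0, M4=1, M5=1 → 1. Observed 0.
  M1: stuck-at-1, inverted output ✓; others ✗
  M2: stuck-at-0, inverted output ✓; others ✗
  M3: stuck-at-1, inverted output ✓; others ✗
  M4: none of the 3 fault types match ✗
  M5: stuck-at-0, inverted output ✓; others ✗
Consistent faults: {M1 stuck-at-1, M1 inverted output, M2 stuck-at-0, M2 inverted output, M3 stuck-at-1, M3 inverted output, M5 stuck-at-0, M5 inverted output} — 8 in all.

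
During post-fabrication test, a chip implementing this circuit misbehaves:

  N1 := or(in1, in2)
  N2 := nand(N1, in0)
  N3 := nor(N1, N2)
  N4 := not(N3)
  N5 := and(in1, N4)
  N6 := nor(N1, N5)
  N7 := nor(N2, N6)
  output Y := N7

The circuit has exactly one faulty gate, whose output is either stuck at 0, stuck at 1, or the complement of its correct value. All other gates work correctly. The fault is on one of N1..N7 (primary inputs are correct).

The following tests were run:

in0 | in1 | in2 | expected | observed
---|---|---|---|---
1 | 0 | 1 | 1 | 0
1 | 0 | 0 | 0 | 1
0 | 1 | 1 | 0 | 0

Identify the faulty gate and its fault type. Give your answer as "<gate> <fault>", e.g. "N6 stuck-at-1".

Fault-free values for test 1 (in0=1, in1=0, in2=1): N1=1, N2=0, N3=0, N4=1, N5=0, N6=0, N7=1, giving Y=1. Observed 0.
Test 1: faults giving observed 0 are {N1 stuck-at-0, N1 inverted output, N2 stuck-at-1, N2 inverted output, N6 stuck-at-1, N6 inverted output, N7 stuck-at-0, N7 inverted output}.
Test 2 (in0=1, in1=0, in2=0): fault-free N1=0, N2=1, N3=0, N4=1, N5=0, N6=1, N7=0 → 0; observed 1. Eliminates N1 stuck-at-0, N2 stuck-at-1, N2 inverted output, N6 stuck-at-1, N6 inverted output, N7 stuck-at-0.
Test 3 (in0=0, in1=1, in2=1): fault-free N1=1, N2=1, N3=0, N4=1, N5=1, N6=0, N7=0 → 0; observed 0. Eliminates N7 inverted output.
Only N1 inverted output is consistent with every test.

N1 inverted output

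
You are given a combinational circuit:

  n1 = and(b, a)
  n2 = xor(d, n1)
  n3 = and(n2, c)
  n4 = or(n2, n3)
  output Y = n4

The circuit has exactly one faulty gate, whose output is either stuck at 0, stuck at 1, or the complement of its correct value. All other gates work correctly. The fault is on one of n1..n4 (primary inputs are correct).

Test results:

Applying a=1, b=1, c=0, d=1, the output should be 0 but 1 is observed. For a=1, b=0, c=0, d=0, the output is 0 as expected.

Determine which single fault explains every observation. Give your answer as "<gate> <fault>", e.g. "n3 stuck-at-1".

Fault-free values for test 1 (a=1, b=1, c=0, d=1): n1=1, n2=0, n3=0, n4=0, giving Y=0. Observed 1.
Test 1: faults giving observed 1 are {n1 stuck-at-0, n1 inverted output, n2 stuck-at-1, n2 inverted output, n3 stuck-at-1, n3 inverted output, n4 stuck-at-1, n4 inverted output}.
Test 2 (a=1, b=0, c=0, d=0): fault-free n1=0, n2=0, n3=0, n4=0 → 0; observed 0. Eliminates n1 inverted output, n2 stuck-at-1, n2 inverted output, n3 stuck-at-1, n3 inverted output, n4 stuck-at-1, n4 inverted output.
Only n1 stuck-at-0 is consistent with every test.

n1 stuck-at-0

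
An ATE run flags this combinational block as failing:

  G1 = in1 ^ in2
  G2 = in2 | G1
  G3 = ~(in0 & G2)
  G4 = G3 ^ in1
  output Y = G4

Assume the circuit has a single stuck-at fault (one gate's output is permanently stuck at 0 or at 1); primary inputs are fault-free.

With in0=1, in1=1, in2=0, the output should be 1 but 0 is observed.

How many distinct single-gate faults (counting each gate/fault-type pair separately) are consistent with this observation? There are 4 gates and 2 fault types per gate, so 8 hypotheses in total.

Fault-free: G1=1, G2=1, G3=0, G4=1 → 1. Observed 0.
  G1 stuck-at-0: output 0 ✓
  G1 stuck-at-1: output 1 ✗
  G2 stuck-at-0: output 0 ✓
  G2 stuck-at-1: output 1 ✗
  G3 stuck-at-0: output 1 ✗
  G3 stuck-at-1: output 0 ✓
  G4 stuck-at-0: output 0 ✓
  G4 stuck-at-1: output 1 ✗
Consistent faults: {G1 stuck-at-0, G2 stuck-at-0, G3 stuck-at-1, G4 stuck-at-0} — 4 in all.

4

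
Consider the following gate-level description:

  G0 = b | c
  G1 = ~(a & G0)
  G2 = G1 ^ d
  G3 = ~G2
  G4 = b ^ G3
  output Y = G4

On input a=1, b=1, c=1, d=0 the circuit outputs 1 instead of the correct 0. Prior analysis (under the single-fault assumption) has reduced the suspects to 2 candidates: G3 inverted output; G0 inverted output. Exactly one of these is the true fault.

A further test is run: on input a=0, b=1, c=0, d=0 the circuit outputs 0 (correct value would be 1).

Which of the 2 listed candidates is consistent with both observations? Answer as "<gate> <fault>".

Evaluate each candidate on input a=0, b=1, c=0, d=0:
  G3 inverted output: G0=1, G1=1, G2=1, G3=1 [inverted output], G4=0 → 0 — matches
  G0 inverted output: G0=0 [inverted output], G1=1, G2=1, G3=0, G4=1 → 1 — eliminated
Only G3 inverted output reproduces the observed 0.

G3 inverted output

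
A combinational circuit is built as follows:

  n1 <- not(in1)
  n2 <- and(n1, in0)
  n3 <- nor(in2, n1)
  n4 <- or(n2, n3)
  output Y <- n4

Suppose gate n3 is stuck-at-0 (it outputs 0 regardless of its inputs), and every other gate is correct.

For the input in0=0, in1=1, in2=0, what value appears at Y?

0

Propagate with n3 forced: n1=0, n2=0, n3=0 [stuck-at-0], n4=0.
So Y = 0. (Without the fault it would be 1.)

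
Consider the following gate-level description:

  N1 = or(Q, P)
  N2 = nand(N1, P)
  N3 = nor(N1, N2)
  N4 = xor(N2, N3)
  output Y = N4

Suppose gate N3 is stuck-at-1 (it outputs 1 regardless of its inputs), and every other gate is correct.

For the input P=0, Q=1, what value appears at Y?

0

Propagate with N3 forced: N1=1, N2=1, N3=1 [stuck-at-1], N4=0.
So Y = 0. (Without the fault it would be 1.)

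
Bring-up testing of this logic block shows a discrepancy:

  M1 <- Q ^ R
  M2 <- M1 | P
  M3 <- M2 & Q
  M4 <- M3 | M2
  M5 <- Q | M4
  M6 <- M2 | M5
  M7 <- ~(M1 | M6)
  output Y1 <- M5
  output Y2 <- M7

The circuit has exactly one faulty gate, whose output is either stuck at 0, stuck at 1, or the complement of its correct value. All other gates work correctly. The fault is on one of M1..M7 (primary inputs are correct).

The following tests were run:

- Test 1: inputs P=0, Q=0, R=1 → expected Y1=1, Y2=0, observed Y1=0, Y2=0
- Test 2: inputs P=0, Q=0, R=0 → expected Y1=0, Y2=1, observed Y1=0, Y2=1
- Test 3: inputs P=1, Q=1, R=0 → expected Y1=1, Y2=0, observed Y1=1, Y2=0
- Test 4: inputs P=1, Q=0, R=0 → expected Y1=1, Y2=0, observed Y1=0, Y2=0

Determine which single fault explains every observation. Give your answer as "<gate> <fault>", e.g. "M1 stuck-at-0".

Fault-free values for test 1 (P=0, Q=0, R=1): M1=1, M2=1, M3=0, M4=1, M5=1, M6=1, M7=0, giving Y1=1, Y2=0. Observed Y1=0, Y2=0.
Test 1: faults giving observed Y1=0, Y2=0 are {M2 stuck-at-0, M2 inverted output, M4 stuck-at-0, M4 inverted output, M5 stuck-at-0, M5 inverted output}.
Test 2 (P=0, Q=0, R=0): fault-free M1=0, M2=0, M3=0, M4=0, M5=0, M6=0, M7=1 → Y1=0, Y2=1; observed Y1=0, Y2=1. Eliminates M2 inverted output, M4 inverted output, M5 inverted output.
Test 3 (P=1, Q=1, R=0): fault-free M1=1, M2=1, M3=1, M4=1, M5=1, M6=1, M7=0 → Y1=1, Y2=0; observed Y1=1, Y2=0. Eliminates M5 stuck-at-0.
Test 4 (P=1, Q=0, R=0): fault-free M1=0, M2=1, M3=0, M4=1, M5=1, M6=1, M7=0 → Y1=1, Y2=0; observed Y1=0, Y2=0. Eliminates M2 stuck-at-0.
Only M4 stuck-at-0 is consistent with every test.

M4 stuck-at-0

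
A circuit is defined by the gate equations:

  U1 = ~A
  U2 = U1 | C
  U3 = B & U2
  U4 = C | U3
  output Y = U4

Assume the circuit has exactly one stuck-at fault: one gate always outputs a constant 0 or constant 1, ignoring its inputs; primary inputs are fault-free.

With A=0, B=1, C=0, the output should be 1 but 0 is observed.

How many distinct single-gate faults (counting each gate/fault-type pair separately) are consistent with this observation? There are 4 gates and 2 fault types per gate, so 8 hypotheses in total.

Fault-free: U1=1, U2=1, U3=1, U4=1 → 1. Observed 0.
  U1 stuck-at-0: output 0 ✓
  U1 stuck-at-1: output 1 ✗
  U2 stuck-at-0: output 0 ✓
  U2 stuck-at-1: output 1 ✗
  U3 stuck-at-0: output 0 ✓
  U3 stuck-at-1: output 1 ✗
  U4 stuck-at-0: output 0 ✓
  U4 stuck-at-1: output 1 ✗
Consistent faults: {U1 stuck-at-0, U2 stuck-at-0, U3 stuck-at-0, U4 stuck-at-0} — 4 in all.

4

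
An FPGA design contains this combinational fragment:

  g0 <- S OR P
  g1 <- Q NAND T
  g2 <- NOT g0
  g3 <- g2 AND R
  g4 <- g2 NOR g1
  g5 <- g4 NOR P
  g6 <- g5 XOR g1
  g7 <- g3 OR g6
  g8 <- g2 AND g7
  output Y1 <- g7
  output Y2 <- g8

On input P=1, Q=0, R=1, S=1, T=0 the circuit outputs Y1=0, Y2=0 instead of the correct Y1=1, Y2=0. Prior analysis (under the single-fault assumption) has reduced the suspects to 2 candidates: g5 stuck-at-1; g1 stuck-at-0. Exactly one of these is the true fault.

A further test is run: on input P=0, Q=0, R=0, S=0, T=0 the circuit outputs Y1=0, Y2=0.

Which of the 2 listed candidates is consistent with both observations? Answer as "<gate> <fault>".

Evaluate each candidate on input P=0, Q=0, R=0, S=0, T=0:
  g5 stuck-at-1: g0=0, g1=1, g2=1, g3=0, g4=0, g5=1 [stuck-at-1], g6=0, g7=0, g8=0 → Y1=0, Y2=0 — matches
  g1 stuck-at-0: g0=0, g1=0 [stuck-at-0], g2=1, g3=0, g4=0, g5=1, g6=1, g7=1, g8=1 → Y1=1, Y2=1 — eliminated
Only g5 stuck-at-1 reproduces the observed Y1=0, Y2=0.

g5 stuck-at-1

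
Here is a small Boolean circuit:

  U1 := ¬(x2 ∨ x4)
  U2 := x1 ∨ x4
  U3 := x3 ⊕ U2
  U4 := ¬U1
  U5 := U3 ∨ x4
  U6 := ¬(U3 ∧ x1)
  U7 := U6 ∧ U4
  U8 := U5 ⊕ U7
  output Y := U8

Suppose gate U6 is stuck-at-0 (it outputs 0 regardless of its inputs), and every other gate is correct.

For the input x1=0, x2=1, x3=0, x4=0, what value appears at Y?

0

Propagate with U6 forced: U1=0, U2=0, U3=0, U4=1, U5=0, U6=0 [stuck-at-0], U7=0, U8=0.
So Y = 0. (Without the fault it would be 1.)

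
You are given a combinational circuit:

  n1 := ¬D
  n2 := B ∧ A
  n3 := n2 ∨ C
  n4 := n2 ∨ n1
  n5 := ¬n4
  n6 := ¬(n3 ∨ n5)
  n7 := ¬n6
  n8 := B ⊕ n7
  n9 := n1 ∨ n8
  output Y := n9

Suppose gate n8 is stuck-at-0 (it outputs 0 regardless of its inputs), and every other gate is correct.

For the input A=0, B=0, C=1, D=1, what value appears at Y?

Propagate with n8 forced: n1=0, n2=0, n3=1, n4=0, n5=1, n6=0, n7=1, n8=0 [stuck-at-0], n9=0.
So Y = 0. (Without the fault it would be 1.)

0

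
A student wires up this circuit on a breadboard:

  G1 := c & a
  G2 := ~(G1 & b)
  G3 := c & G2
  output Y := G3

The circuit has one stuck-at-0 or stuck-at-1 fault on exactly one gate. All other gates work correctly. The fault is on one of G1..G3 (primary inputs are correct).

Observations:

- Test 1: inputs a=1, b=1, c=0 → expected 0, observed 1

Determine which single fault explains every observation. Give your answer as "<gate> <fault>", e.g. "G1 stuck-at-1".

G3 stuck-at-1

Fault-free values for test 1 (a=1, b=1, c=0): G1=0, G2=1, G3=0, giving Y=0. Observed 1.
Test 1: faults giving observed 1 are {G3 stuck-at-1}.
Only G3 stuck-at-1 is consistent with every test.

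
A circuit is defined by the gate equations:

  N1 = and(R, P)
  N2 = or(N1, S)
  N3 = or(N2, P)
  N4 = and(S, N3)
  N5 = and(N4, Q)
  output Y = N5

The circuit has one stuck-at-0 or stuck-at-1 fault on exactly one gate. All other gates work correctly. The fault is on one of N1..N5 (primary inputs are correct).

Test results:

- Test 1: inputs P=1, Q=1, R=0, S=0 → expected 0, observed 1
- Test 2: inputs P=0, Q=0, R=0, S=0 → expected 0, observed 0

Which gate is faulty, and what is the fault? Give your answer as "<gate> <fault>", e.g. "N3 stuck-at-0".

Fault-free values for test 1 (P=1, Q=1, R=0, S=0): N1=0, N2=0, N3=1, N4=0, N5=0, giving Y=0. Observed 1.
Test 1: faults giving observed 1 are {N4 stuck-at-1, N5 stuck-at-1}.
Test 2 (P=0, Q=0, R=0, S=0): fault-free N1=0, N2=0, N3=0, N4=0, N5=0 → 0; observed 0. Eliminates N5 stuck-at-1.
Only N4 stuck-at-1 is consistent with every test.

N4 stuck-at-1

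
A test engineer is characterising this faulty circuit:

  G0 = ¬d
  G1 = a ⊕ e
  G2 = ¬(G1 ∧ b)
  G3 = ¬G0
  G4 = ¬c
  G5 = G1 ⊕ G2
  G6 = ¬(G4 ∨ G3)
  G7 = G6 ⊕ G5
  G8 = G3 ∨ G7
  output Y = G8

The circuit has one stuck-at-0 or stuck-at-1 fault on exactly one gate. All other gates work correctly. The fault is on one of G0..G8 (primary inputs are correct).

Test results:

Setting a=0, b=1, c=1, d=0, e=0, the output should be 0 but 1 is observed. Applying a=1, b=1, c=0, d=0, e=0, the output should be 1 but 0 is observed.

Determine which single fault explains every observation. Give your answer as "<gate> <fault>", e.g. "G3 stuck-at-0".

G5 stuck-at-0

Fault-free values for test 1 (a=0, b=1, c=1, d=0, e=0): G0=1, G1=0, G2=1, G3=0, G4=0, G5=1, G6=1, G7=0, G8=0, giving Y=0. Observed 1.
Test 1: faults giving observed 1 are {G0 stuck-at-0, G2 stuck-at-0, G3 stuck-at-1, G4 stuck-at-1, G5 stuck-at-0, G6 stuck-at-0, G7 stuck-at-1, G8 stuck-at-1}.
Test 2 (a=1, b=1, c=0, d=0, e=0): fault-free G0=1, G1=1, G2=0, G3=0, G4=1, G5=1, G6=0, G7=1, G8=1 → 1; observed 0. Eliminates G0 stuck-at-0, G2 stuck-at-0, G3 stuck-at-1, G4 stuck-at-1, G6 stuck-at-0, G7 stuck-at-1, G8 stuck-at-1.
Only G5 stuck-at-0 is consistent with every test.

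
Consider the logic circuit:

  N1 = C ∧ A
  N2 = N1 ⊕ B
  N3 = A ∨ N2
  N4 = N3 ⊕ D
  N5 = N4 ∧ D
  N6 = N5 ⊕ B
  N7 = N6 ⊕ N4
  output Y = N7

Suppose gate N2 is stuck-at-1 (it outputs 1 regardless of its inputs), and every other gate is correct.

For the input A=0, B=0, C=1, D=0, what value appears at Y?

1

Propagate with N2 forced: N1=0, N2=1 [stuck-at-1], N3=1, N4=1, N5=0, N6=0, N7=1.
So Y = 1. (Without the fault it would be 0.)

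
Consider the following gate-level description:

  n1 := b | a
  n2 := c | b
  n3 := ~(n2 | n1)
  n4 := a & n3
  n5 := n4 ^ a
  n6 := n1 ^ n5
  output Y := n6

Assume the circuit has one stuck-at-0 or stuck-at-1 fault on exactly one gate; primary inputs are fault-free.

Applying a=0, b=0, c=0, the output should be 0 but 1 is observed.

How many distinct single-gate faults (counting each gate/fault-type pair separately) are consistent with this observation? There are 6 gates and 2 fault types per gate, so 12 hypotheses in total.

Fault-free: n1=0, n2=0, n3=1, n4=0, n5=0, n6=0 → 0. Observed 1.
  n1 stuck-at-0: output 0 ✗
  n1 stuck-at-1: output 1 ✓
  n2 stuck-at-0: output 0 ✗
  n2 stuck-at-1: output 0 ✗
  n3 stuck-at-0: output 0 ✗
  n3 stuck-at-1: output 0 ✗
  n4 stuck-at-0: output 0 ✗
  n4 stuck-at-1: output 1 ✓
  n5 stuck-at-0: output 0 ✗
  n5 stuck-at-1: output 1 ✓
  n6 stuck-at-0: output 0 ✗
  n6 stuck-at-1: output 1 ✓
Consistent faults: {n1 stuck-at-1, n4 stuck-at-1, n5 stuck-at-1, n6 stuck-at-1} — 4 in all.

4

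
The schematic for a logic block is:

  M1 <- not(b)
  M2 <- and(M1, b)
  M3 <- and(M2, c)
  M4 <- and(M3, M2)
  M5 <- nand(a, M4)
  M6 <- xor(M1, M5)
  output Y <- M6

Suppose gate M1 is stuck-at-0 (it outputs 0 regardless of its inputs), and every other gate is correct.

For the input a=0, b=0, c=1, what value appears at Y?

1

Propagate with M1 forced: M1=0 [stuck-at-0], M2=0, M3=0, M4=0, M5=1, M6=1.
So Y = 1. (Without the fault it would be 0.)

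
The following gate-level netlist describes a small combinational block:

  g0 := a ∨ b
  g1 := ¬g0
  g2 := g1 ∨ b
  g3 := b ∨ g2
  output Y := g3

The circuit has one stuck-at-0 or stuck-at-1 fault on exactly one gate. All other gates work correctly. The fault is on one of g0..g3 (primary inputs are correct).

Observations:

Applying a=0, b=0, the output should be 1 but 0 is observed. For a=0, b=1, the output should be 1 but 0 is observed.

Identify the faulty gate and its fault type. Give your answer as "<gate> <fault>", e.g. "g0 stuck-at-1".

g3 stuck-at-0

Fault-free values for test 1 (a=0, b=0): g0=0, g1=1, g2=1, g3=1, giving Y=1. Observed 0.
Test 1: faults giving observed 0 are {g0 stuck-at-1, g1 stuck-at-0, g2 stuck-at-0, g3 stuck-at-0}.
Test 2 (a=0, b=1): fault-free g0=1, g1=0, g2=1, g3=1 → 1; observed 0. Eliminates g0 stuck-at-1, g1 stuck-at-0, g2 stuck-at-0.
Only g3 stuck-at-0 is consistent with every test.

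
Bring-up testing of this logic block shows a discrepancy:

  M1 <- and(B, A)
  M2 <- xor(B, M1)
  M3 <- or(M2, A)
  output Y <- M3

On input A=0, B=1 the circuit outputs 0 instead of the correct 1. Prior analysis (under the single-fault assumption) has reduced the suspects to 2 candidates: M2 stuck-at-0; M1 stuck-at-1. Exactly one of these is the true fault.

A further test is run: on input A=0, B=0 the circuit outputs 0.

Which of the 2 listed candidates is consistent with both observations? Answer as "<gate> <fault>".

Evaluate each candidate on input A=0, B=0:
  M2 stuck-at-0: M1=0, M2=0 [stuck-at-0], M3=0 → 0 — matches
  M1 stuck-at-1: M1=1 [stuck-at-1], M2=1, M3=1 → 1 — eliminated
Only M2 stuck-at-0 reproduces the observed 0.

M2 stuck-at-0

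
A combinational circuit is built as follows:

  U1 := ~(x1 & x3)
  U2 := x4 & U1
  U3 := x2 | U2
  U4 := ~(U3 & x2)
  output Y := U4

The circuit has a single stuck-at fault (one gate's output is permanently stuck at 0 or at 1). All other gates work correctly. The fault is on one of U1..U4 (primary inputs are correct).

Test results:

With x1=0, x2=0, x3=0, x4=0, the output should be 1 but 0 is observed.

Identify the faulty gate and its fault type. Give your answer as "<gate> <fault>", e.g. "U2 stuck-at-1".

Fault-free values for test 1 (x1=0, x2=0, x3=0, x4=0): U1=1, U2=0, U3=0, U4=1, giving Y=1. Observed 0.
Test 1: faults giving observed 0 are {U4 stuck-at-0}.
Only U4 stuck-at-0 is consistent with every test.

U4 stuck-at-0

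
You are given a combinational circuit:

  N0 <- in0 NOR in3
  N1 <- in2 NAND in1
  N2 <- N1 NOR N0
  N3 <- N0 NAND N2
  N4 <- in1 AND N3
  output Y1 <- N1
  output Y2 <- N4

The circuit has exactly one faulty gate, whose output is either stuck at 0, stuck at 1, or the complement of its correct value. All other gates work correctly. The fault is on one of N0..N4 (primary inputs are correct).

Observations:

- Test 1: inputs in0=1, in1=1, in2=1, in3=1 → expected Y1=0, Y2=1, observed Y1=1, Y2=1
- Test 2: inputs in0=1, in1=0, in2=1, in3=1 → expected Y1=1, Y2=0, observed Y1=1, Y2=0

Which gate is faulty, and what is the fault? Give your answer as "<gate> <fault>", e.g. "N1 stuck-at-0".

Fault-free values for test 1 (in0=1, in1=1, in2=1, in3=1): N0=0, N1=0, N2=1, N3=1, N4=1, giving Y1=0, Y2=1. Observed Y1=1, Y2=1.
Test 1: faults giving observed Y1=1, Y2=1 are {N1 stuck-at-1, N1 inverted output}.
Test 2 (in0=1, in1=0, in2=1, in3=1): fault-free N0=0, N1=1, N2=0, N3=1, N4=0 → Y1=1, Y2=0; observed Y1=1, Y2=0. Eliminates N1 inverted output.
Only N1 stuck-at-1 is consistent with every test.

N1 stuck-at-1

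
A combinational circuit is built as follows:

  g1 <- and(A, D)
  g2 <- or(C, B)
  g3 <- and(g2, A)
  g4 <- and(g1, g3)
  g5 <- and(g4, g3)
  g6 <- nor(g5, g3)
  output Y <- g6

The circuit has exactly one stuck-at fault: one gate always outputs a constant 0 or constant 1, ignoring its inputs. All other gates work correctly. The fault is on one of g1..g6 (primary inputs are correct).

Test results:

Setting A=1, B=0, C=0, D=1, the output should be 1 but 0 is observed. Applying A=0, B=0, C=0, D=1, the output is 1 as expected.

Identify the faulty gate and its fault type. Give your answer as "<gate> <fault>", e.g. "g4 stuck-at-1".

g2 stuck-at-1

Fault-free values for test 1 (A=1, B=0, C=0, D=1): g1=1, g2=0, g3=0, g4=0, g5=0, g6=1, giving Y=1. Observed 0.
Test 1: faults giving observed 0 are {g2 stuck-at-1, g3 stuck-at-1, g5 stuck-at-1, g6 stuck-at-0}.
Test 2 (A=0, B=0, C=0, D=1): fault-free g1=0, g2=0, g3=0, g4=0, g5=0, g6=1 → 1; observed 1. Eliminates g3 stuck-at-1, g5 stuck-at-1, g6 stuck-at-0.
Only g2 stuck-at-1 is consistent with every test.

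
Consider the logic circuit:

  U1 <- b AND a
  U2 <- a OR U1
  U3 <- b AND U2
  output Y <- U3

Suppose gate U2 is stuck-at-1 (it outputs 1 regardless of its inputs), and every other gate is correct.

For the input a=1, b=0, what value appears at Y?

Propagate with U2 forced: U1=0, U2=1 [stuck-at-1], U3=0.
So Y = 0. (Same as the fault-free value — the fault is masked on this input.)

0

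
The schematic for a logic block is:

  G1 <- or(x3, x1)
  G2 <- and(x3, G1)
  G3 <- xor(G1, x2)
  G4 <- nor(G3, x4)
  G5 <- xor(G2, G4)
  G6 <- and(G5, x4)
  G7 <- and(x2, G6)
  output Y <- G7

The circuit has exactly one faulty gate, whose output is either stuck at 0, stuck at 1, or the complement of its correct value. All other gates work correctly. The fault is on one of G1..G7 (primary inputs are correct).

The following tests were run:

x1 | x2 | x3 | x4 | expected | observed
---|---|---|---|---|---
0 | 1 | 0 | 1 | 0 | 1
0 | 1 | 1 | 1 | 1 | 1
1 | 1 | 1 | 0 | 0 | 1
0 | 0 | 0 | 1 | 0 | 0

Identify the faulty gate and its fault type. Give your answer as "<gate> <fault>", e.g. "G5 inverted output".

Fault-free values for test 1 (x1=0, x2=1, x3=0, x4=1): G1=0, G2=0, G3=1, G4=0, G5=0, G6=0, G7=0, giving Y=0. Observed 1.
Test 1: faults giving observed 1 are {G2 stuck-at-1, G2 inverted output, G4 stuck-at-1, G4 inverted output, G5 stuck-at-1, G5 inverted output, G6 stuck-at-1, G6 inverted output, G7 stuck-at-1, G7 inverted output}.
Test 2 (x1=0, x2=1, x3=1, x4=1): fault-free G1=1, G2=1, G3=0, G4=0, G5=1, G6=1, G7=1 → 1; observed 1. Eliminates G2 inverted output, G4 stuck-at-1, G4 inverted output, G5 inverted output, G6 inverted output, G7 inverted output.
Test 3 (x1=1, x2=1, x3=1, x4=0): fault-free G1=1, G2=1, G3=0, G4=1, G5=0, G6=0, G7=0 → 0; observed 1. Eliminates G2 stuck-at-1, G5 stuck-at-1.
Test 4 (x1=0, x2=0, x3=0, x4=1): fault-free G1=0, G2=0, G3=0, G4=0, G5=0, G6=0, G7=0 → 0; observed 0. Eliminates G7 stuck-at-1.
Only G6 stuck-at-1 is consistent with every test.

G6 stuck-at-1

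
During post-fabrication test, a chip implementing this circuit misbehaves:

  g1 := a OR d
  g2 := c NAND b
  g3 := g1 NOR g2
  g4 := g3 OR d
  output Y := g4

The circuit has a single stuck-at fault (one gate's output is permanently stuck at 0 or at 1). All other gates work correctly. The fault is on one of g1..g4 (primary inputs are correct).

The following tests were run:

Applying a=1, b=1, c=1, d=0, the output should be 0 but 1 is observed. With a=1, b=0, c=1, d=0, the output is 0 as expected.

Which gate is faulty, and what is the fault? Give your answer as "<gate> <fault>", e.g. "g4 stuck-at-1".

g1 stuck-at-0

Fault-free values for test 1 (a=1, b=1, c=1, d=0): g1=1, g2=0, g3=0, g4=0, giving Y=0. Observed 1.
Test 1: faults giving observed 1 are {g1 stuck-at-0, g3 stuck-at-1, g4 stuck-at-1}.
Test 2 (a=1, b=0, c=1, d=0): fault-free g1=1, g2=1, g3=0, g4=0 → 0; observed 0. Eliminates g3 stuck-at-1, g4 stuck-at-1.
Only g1 stuck-at-0 is consistent with every test.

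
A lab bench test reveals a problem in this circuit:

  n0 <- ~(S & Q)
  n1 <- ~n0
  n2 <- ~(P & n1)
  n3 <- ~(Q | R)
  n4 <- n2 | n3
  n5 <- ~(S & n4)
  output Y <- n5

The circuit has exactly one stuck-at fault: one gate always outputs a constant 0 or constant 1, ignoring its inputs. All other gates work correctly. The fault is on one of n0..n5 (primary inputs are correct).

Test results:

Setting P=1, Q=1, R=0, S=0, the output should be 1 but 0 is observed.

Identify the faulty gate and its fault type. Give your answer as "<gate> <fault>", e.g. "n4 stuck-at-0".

n5 stuck-at-0

Fault-free values for test 1 (P=1, Q=1, R=0, S=0): n0=1, n1=0, n2=1, n3=0, n4=1, n5=1, giving Y=1. Observed 0.
Test 1: faults giving observed 0 are {n5 stuck-at-0}.
Only n5 stuck-at-0 is consistent with every test.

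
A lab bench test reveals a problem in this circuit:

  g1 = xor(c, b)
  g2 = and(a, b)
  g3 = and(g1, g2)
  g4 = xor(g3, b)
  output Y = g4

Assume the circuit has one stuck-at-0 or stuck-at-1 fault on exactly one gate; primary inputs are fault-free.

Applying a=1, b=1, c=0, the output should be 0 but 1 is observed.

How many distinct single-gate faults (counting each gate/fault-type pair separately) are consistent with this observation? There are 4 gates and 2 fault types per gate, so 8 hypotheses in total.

Fault-free: g1=1, g2=1, g3=1, g4=0 → 0. Observed 1.
  g1 stuck-at-0: output 1 ✓
  g1 stuck-at-1: output 0 ✗
  g2 stuck-at-0: output 1 ✓
  g2 stuck-at-1: output 0 ✗
  g3 stuck-at-0: output 1 ✓
  g3 stuck-at-1: output 0 ✗
  g4 stuck-at-0: output 0 ✗
  g4 stuck-at-1: output 1 ✓
Consistent faults: {g1 stuck-at-0, g2 stuck-at-0, g3 stuck-at-0, g4 stuck-at-1} — 4 in all.

4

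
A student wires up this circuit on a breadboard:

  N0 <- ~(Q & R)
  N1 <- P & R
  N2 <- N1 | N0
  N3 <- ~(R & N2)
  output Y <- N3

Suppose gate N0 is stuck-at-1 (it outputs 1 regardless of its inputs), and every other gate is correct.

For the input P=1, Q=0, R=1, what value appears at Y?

0

Propagate with N0 forced: N0=1 [stuck-at-1], N1=1, N2=1, N3=0.
So Y = 0. (Same as the fault-free value — the fault is masked on this input.)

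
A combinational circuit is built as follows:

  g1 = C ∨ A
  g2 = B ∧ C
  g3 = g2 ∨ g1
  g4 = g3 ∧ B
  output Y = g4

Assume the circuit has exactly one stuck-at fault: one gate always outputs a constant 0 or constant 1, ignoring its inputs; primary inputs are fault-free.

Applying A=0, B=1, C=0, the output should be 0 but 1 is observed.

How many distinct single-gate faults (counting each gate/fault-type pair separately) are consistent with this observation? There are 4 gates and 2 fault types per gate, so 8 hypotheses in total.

Fault-free: g1=0, g2=0, g3=0, g4=0 → 0. Observed 1.
  g1 stuck-at-0: output 0 ✗
  g1 stuck-at-1: output 1 ✓
  g2 stuck-at-0: output 0 ✗
  g2 stuck-at-1: output 1 ✓
  g3 stuck-at-0: output 0 ✗
  g3 stuck-at-1: output 1 ✓
  g4 stuck-at-0: output 0 ✗
  g4 stuck-at-1: output 1 ✓
Consistent faults: {g1 stuck-at-1, g2 stuck-at-1, g3 stuck-at-1, g4 stuck-at-1} — 4 in all.

4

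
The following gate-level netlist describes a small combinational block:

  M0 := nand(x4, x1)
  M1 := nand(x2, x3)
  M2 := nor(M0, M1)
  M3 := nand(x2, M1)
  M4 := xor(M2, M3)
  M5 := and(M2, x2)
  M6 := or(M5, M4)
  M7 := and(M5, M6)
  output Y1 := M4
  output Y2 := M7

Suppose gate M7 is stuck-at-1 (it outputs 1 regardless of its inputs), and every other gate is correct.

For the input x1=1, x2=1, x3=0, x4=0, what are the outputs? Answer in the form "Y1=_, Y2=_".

Propagate with M7 forced: M0=1, M1=1, M2=0, M3=0, M4=0, M5=0, M6=0, M7=1 [stuck-at-1].
So the outputs are Y1=0, Y2=1. (Without the fault they would be Y1=0, Y2=0.)

Y1=0, Y2=1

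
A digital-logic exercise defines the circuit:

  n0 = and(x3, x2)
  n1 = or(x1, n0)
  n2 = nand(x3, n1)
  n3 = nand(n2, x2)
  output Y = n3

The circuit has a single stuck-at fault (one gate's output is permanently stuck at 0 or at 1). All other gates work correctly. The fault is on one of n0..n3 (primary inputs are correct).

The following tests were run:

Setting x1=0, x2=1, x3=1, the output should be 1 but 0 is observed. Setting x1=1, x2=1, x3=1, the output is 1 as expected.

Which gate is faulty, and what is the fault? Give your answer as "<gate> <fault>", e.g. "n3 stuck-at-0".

n0 stuck-at-0

Fault-free values for test 1 (x1=0, x2=1, x3=1): n0=1, n1=1, n2=0, n3=1, giving Y=1. Observed 0.
Test 1: faults giving observed 0 are {n0 stuck-at-0, n1 stuck-at-0, n2 stuck-at-1, n3 stuck-at-0}.
Test 2 (x1=1, x2=1, x3=1): fault-free n0=1, n1=1, n2=0, n3=1 → 1; observed 1. Eliminates n1 stuck-at-0, n2 stuck-at-1, n3 stuck-at-0.
Only n0 stuck-at-0 is consistent with every test.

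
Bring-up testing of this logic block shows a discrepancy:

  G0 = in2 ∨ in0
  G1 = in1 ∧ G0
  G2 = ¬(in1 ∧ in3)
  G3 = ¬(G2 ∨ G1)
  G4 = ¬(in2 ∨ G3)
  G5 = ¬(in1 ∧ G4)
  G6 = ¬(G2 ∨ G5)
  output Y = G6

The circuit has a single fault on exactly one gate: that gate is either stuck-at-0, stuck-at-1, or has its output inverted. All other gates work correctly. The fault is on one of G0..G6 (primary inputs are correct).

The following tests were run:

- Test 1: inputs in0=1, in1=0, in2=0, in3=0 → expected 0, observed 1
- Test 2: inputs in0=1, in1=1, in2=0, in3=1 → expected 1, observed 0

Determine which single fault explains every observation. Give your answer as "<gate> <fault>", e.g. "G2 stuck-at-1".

Fault-free values for test 1 (in0=1, in1=0, in2=0, in3=0): G0=1, G1=0, G2=1, G3=0, G4=1, G5=1, G6=0, giving Y=0. Observed 1.
Test 1: faults giving observed 1 are {G6 stuck-at-1, G6 inverted output}.
Test 2 (in0=1, in1=1, in2=0, in3=1): fault-free G0=1, G1=1, G2=0, G3=0, G4=1, G5=0, G6=1 → 1; observed 0. Eliminates G6 stuck-at-1.
Only G6 inverted output is consistent with every test.

G6 inverted output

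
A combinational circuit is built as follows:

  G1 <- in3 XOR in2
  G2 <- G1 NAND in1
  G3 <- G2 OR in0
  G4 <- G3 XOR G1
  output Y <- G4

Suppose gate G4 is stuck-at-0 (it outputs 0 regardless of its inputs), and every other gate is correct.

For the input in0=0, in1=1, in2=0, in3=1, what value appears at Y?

Propagate with G4 forced: G1=1, G2=0, G3=0, G4=0 [stuck-at-0].
So Y = 0. (Without the fault it would be 1.)

0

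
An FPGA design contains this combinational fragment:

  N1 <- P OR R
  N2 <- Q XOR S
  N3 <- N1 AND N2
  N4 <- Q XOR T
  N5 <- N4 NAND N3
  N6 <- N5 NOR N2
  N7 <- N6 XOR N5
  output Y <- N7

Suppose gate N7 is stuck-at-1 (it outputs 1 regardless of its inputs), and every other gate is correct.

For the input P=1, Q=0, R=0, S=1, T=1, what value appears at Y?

1

Propagate with N7 forced: N1=1, N2=1, N3=1, N4=1, N5=0, N6=0, N7=1 [stuck-at-1].
So Y = 1. (Without the fault it would be 0.)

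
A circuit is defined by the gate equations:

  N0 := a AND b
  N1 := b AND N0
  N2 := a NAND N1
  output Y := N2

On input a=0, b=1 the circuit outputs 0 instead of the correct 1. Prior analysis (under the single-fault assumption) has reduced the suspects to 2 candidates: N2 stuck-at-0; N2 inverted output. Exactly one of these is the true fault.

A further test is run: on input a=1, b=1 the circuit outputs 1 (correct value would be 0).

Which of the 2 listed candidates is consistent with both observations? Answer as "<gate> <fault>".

Evaluate each candidate on input a=1, b=1:
  N2 stuck-at-0: N0=1, N1=1, N2=0 [stuck-at-0] → 0 — eliminated
  N2 inverted output: N0=1, N1=1, N2=1 [inverted output] → 1 — matches
Only N2 inverted output reproduces the observed 1.

N2 inverted output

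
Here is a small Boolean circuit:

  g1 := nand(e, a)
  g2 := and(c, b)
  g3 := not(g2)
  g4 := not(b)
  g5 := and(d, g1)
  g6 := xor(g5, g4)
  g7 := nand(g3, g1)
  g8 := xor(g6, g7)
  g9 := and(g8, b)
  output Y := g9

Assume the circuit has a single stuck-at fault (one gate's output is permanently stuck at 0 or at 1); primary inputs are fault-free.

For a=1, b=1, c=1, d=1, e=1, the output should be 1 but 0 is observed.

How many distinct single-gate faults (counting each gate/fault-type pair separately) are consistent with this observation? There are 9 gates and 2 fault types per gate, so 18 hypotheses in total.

7

Fault-free: g1=0, g2=1, g3=0, g4=0, g5=0, g6=0, g7=1, g8=1, g9=1 → 1. Observed 0.
  g1: stuck-at-1 ✓; others ✗
  g2: none of the 2 fault types match ✗
  g3: none of the 2 fault types match ✗
  g4: stuck-at-1 ✓; others ✗
  g5: stuck-at-1 ✓; others ✗
  g6: stuck-at-1 ✓; others ✗
  g7: stuck-at-0 ✓; others ✗
  g8: stuck-at-0 ✓; others ✗
  g9: stuck-at-0 ✓; others ✗
Consistent faults: {g1 stuck-at-1, g4 stuck-at-1, g5 stuck-at-1, g6 stuck-at-1, g7 stuck-at-0, g8 stuck-at-0, g9 stuck-at-0} — 7 in all.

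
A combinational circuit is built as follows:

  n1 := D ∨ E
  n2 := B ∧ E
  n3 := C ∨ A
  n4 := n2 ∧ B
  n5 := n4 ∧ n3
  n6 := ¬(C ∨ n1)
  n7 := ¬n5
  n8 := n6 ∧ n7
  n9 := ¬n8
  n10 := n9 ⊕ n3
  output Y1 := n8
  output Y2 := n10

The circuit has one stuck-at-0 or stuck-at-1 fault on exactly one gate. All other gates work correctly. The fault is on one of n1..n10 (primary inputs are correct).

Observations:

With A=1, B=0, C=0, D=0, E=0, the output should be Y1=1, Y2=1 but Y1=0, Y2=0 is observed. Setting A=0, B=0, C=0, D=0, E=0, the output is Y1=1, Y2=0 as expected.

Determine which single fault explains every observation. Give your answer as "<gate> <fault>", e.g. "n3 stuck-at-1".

Fault-free values for test 1 (A=1, B=0, C=0, D=0, E=0): n1=0, n2=0, n3=1, n4=0, n5=0, n6=1, n7=1, n8=1, n9=0, n10=1, giving Y1=1, Y2=1. Observed Y1=0, Y2=0.
Test 1: faults giving observed Y1=0, Y2=0 are {n1 stuck-at-1, n4 stuck-at-1, n5 stuck-at-1, n6 stuck-at-0, n7 stuck-at-0, n8 stuck-at-0}.
Test 2 (A=0, B=0, C=0, D=0, E=0): fault-free n1=0, n2=0, n3=0, n4=0, n5=0, n6=1, n7=1, n8=1, n9=0, n10=0 → Y1=1, Y2=0; observed Y1=1, Y2=0. Eliminates n1 stuck-at-1, n5 stuck-at-1, n6 stuck-at-0, n7 stuck-at-0, n8 stuck-at-0.
Only n4 stuck-at-1 is consistent with every test.

n4 stuck-at-1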